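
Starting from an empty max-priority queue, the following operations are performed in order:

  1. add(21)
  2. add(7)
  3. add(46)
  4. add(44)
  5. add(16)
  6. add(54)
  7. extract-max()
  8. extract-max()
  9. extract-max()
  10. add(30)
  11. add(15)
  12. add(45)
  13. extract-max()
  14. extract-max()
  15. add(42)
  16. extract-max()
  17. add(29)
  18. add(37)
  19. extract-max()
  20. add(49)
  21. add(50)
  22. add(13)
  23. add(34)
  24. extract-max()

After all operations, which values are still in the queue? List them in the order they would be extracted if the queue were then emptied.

49, 34, 29, 21, 16, 15, 13, 7

insert 21 → {21}
insert 7 → {21, 7}
insert 46 → {46, 21, 7}
insert 44 → {46, 44, 21, 7}
insert 16 → {46, 44, 21, 16, 7}
insert 54 → {54, 46, 44, 21, 16, 7}
extract-max → 54; now {46, 44, 21, 16, 7}
extract-max → 46; now {44, 21, 16, 7}
extract-max → 44; now {21, 16, 7}
insert 30 → {30, 21, 16, 7}
insert 15 → {30, 21, 16, 15, 7}
insert 45 → {45, 30, 21, 16, 15, 7}
extract-max → 45; now {30, 21, 16, 15, 7}
extract-max → 30; now {21, 16, 15, 7}
insert 42 → {42, 21, 16, 15, 7}
extract-max → 42; now {21, 16, 15, 7}
insert 29 → {29, 21, 16, 15, 7}
insert 37 → {37, 29, 21, 16, 15, 7}
extract-max → 37; now {29, 21, 16, 15, 7}
insert 49 → {49, 29, 21, 16, 15, 7}
insert 50 → {50, 49, 29, 21, 16, 15, 7}
insert 13 → {50, 49, 29, 21, 16, 15, 13, 7}
insert 34 → {50, 49, 34, 29, 21, 16, 15, 13, 7}
extract-max → 50; now {49, 34, 29, 21, 16, 15, 13, 7}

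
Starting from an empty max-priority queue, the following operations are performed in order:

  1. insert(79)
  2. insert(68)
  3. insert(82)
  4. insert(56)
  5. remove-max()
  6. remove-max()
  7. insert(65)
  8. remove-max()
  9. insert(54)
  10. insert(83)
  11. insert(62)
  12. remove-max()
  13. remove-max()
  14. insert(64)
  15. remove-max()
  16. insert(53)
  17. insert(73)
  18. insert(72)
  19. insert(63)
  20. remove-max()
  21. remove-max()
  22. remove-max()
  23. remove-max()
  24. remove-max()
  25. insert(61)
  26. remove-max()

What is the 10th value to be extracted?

insert 79 → {79}
insert 68 → {79, 68}
insert 82 → {82, 79, 68}
insert 56 → {82, 79, 68, 56}
remove-max → 82; now {79, 68, 56}
remove-max → 79; now {68, 56}
insert 65 → {68, 65, 56}
remove-max → 68; now {65, 56}
insert 54 → {65, 56, 54}
insert 83 → {83, 65, 56, 54}
insert 62 → {83, 65, 62, 56, 54}
remove-max → 83; now {65, 62, 56, 54}
remove-max → 65; now {62, 56, 54}
insert 64 → {64, 62, 56, 54}
remove-max → 64; now {62, 56, 54}
insert 53 → {62, 56, 54, 53}
insert 73 → {73, 62, 56, 54, 53}
insert 72 → {73, 72, 62, 56, 54, 53}
insert 63 → {73, 72, 63, 62, 56, 54, 53}
remove-max → 73; now {72, 63, 62, 56, 54, 53}
remove-max → 72; now {63, 62, 56, 54, 53}
remove-max → 63; now {62, 56, 54, 53}
remove-max → 62; now {56, 54, 53}
remove-max → 56; now {54, 53}
insert 61 → {61, 54, 53}
remove-max → 61; now {54, 53}

62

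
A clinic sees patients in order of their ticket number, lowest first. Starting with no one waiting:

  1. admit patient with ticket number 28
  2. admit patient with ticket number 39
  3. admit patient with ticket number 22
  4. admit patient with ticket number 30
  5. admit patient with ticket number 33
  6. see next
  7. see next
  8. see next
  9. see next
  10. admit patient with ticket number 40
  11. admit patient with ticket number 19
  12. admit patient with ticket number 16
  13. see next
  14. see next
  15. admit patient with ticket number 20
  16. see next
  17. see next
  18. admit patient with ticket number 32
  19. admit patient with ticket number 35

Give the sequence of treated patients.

insert 28 → {28}
insert 39 → {28, 39}
insert 22 → {22, 28, 39}
insert 30 → {22, 28, 30, 39}
insert 33 → {22, 28, 30, 33, 39}
see next → 22; now {28, 30, 33, 39}
see next → 28; now {30, 33, 39}
see next → 30; now {33, 39}
see next → 33; now {39}
insert 40 → {39, 40}
insert 19 → {19, 39, 40}
insert 16 → {16, 19, 39, 40}
see next → 16; now {19, 39, 40}
see next → 19; now {39, 40}
insert 20 → {20, 39, 40}
see next → 20; now {39, 40}
see next → 39; now {40}
insert 32 → {32, 40}
insert 35 → {32, 35, 40}

22 → 28 → 30 → 33 → 16 → 19 → 20 → 39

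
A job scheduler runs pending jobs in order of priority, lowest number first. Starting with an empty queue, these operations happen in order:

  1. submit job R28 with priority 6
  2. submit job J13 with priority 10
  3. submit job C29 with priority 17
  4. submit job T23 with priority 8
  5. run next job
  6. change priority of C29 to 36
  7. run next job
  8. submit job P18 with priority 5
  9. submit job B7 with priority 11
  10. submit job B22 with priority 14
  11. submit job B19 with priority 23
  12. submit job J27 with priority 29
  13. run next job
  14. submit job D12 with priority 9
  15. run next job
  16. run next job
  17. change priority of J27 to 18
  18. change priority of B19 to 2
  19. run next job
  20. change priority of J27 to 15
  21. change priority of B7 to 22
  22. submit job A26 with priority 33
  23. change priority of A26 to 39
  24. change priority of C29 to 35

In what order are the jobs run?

[R28, T23, P18, D12, J13, B19]

add R28 (priority 6) → {R28:6}
add J13 (priority 10) → {R28:6, J13:10}
add C29 (priority 17) → {R28:6, J13:10, C29:17}
add T23 (priority 8) → {R28:6, T23:8, J13:10, C29:17}
run next job → R28; now {T23:8, J13:10, C29:17}
update C29 to priority 36 → {T23:8, J13:10, C29:36}
run next job → T23; now {J13:10, C29:36}
add P18 (priority 5) → {P18:5, J13:10, C29:36}
add B7 (priority 11) → {P18:5, J13:10, B7:11, C29:36}
add B22 (priority 14) → {P18:5, J13:10, B7:11, B22:14, C29:36}
add B19 (priority 23) → {P18:5, J13:10, B7:11, B22:14, B19:23, C29:36}
add J27 (priority 29) → {P18:5, J13:10, B7:11, B22:14, B19:23, J27:29, C29:36}
run next job → P18; now {J13:10, B7:11, B22:14, B19:23, J27:29, C29:36}
add D12 (priority 9) → {D12:9, J13:10, B7:11, B22:14, B19:23, J27:29, C29:36}
run next job → D12; now {J13:10, B7:11, B22:14, B19:23, J27:29, C29:36}
run next job → J13; now {B7:11, B22:14, B19:23, J27:29, C29:36}
update J27 to priority 18 → {B7:11, B22:14, J27:18, B19:23, C29:36}
update B19 to priority 2 → {B19:2, B7:11, B22:14, J27:18, C29:36}
run next job → B19; now {B7:11, B22:14, J27:18, C29:36}
update J27 to priority 15 → {B7:11, B22:14, J27:15, C29:36}
update B7 to priority 22 → {B22:14, J27:15, B7:22, C29:36}
add A26 (priority 33) → {B22:14, J27:15, B7:22, A26:33, C29:36}
update A26 to priority 39 → {B22:14, J27:15, B7:22, C29:36, A26:39}
update C29 to priority 35 → {B22:14, J27:15, B7:22, C29:35, A26:39}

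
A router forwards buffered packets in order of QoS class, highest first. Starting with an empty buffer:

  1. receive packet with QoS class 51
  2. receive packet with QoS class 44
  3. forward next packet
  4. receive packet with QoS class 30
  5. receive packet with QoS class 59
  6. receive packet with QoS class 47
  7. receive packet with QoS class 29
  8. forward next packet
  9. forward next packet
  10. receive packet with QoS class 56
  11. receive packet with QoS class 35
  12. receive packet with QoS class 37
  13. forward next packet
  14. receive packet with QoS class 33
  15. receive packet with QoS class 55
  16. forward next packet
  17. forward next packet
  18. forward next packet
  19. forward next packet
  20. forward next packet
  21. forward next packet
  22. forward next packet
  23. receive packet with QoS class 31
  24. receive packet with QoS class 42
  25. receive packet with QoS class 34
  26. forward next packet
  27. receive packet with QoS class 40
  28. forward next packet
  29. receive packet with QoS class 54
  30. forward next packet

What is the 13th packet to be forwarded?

insert 51 → {51}
insert 44 → {51, 44}
forward next packet → 51; now {44}
insert 30 → {44, 30}
insert 59 → {59, 44, 30}
insert 47 → {59, 47, 44, 30}
insert 29 → {59, 47, 44, 30, 29}
forward next packet → 59; now {47, 44, 30, 29}
forward next packet → 47; now {44, 30, 29}
insert 56 → {56, 44, 30, 29}
insert 35 → {56, 44, 35, 30, 29}
insert 37 → {56, 44, 37, 35, 30, 29}
forward next packet → 56; now {44, 37, 35, 30, 29}
insert 33 → {44, 37, 35, 33, 30, 29}
insert 55 → {55, 44, 37, 35, 33, 30, 29}
forward next packet → 55; now {44, 37, 35, 33, 30, 29}
forward next packet → 44; now {37, 35, 33, 30, 29}
forward next packet → 37; now {35, 33, 30, 29}
forward next packet → 35; now {33, 30, 29}
forward next packet → 33; now {30, 29}
forward next packet → 30; now {29}
forward next packet → 29; now {}
insert 31 → {31}
insert 42 → {42, 31}
insert 34 → {42, 34, 31}
forward next packet → 42; now {34, 31}
insert 40 → {40, 34, 31}
forward next packet → 40; now {34, 31}
insert 54 → {54, 34, 31}
forward next packet → 54; now {34, 31}

40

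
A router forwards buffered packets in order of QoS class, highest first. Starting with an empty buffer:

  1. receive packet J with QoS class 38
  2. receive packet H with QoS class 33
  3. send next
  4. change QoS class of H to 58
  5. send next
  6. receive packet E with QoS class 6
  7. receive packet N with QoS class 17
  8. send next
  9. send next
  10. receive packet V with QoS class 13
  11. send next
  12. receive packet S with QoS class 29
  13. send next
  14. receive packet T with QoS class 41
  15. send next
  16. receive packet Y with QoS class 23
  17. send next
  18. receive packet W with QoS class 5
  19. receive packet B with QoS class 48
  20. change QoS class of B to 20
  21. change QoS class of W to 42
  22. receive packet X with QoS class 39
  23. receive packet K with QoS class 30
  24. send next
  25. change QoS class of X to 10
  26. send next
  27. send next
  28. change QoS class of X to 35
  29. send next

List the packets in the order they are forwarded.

add J (QoS class 38) → {J:38}
add H (QoS class 33) → {J:38, H:33}
send next → J; now {H:33}
update H to QoS class 58 → {H:58}
send next → H; now {}
add E (QoS class 6) → {E:6}
add N (QoS class 17) → {N:17, E:6}
send next → N; now {E:6}
send next → E; now {}
add V (QoS class 13) → {V:13}
send next → V; now {}
add S (QoS class 29) → {S:29}
send next → S; now {}
add T (QoS class 41) → {T:41}
send next → T; now {}
add Y (QoS class 23) → {Y:23}
send next → Y; now {}
add W (QoS class 5) → {W:5}
add B (QoS class 48) → {B:48, W:5}
update B to QoS class 20 → {B:20, W:5}
update W to QoS class 42 → {W:42, B:20}
add X (QoS class 39) → {W:42, X:39, B:20}
add K (QoS class 30) → {W:42, X:39, K:30, B:20}
send next → W; now {X:39, K:30, B:20}
update X to QoS class 10 → {K:30, B:20, X:10}
send next → K; now {B:20, X:10}
send next → B; now {X:10}
update X to QoS class 35 → {X:35}
send next → X; now {}

J → H → N → E → V → S → T → Y → W → K → B → X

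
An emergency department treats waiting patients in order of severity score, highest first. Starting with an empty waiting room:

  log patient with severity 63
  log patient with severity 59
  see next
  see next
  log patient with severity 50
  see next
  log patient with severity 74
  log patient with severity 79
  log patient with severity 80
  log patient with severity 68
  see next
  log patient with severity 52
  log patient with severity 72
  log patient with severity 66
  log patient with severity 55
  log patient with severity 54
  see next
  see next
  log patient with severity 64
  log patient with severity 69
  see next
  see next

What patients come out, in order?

insert 63 → {63}
insert 59 → {63, 59}
see next → 63; now {59}
see next → 59; now {}
insert 50 → {50}
see next → 50; now {}
insert 74 → {74}
insert 79 → {79, 74}
insert 80 → {80, 79, 74}
insert 68 → {80, 79, 74, 68}
see next → 80; now {79, 74, 68}
insert 52 → {79, 74, 68, 52}
insert 72 → {79, 74, 72, 68, 52}
insert 66 → {79, 74, 72, 68, 66, 52}
insert 55 → {79, 74, 72, 68, 66, 55, 52}
insert 54 → {79, 74, 72, 68, 66, 55, 54, 52}
see next → 79; now {74, 72, 68, 66, 55, 54, 52}
see next → 74; now {72, 68, 66, 55, 54, 52}
insert 64 → {72, 68, 66, 64, 55, 54, 52}
insert 69 → {72, 69, 68, 66, 64, 55, 54, 52}
see next → 72; now {69, 68, 66, 64, 55, 54, 52}
see next → 69; now {68, 66, 64, 55, 54, 52}

63 → 59 → 50 → 80 → 79 → 74 → 72 → 69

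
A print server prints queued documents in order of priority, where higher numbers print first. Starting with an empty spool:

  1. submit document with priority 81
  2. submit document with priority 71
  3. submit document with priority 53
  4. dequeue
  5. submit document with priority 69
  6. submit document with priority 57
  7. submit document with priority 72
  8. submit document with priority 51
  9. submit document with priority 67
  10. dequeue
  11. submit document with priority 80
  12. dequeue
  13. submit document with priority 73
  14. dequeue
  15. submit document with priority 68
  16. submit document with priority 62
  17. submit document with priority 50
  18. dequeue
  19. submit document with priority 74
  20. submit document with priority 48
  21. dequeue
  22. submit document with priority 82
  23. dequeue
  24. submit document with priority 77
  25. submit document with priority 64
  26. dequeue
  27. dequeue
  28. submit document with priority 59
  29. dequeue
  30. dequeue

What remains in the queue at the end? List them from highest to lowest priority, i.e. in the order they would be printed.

insert 81 → {81}
insert 71 → {81, 71}
insert 53 → {81, 71, 53}
dequeue → 81; now {71, 53}
insert 69 → {71, 69, 53}
insert 57 → {71, 69, 57, 53}
insert 72 → {72, 71, 69, 57, 53}
insert 51 → {72, 71, 69, 57, 53, 51}
insert 67 → {72, 71, 69, 67, 57, 53, 51}
dequeue → 72; now {71, 69, 67, 57, 53, 51}
insert 80 → {80, 71, 69, 67, 57, 53, 51}
dequeue → 80; now {71, 69, 67, 57, 53, 51}
insert 73 → {73, 71, 69, 67, 57, 53, 51}
dequeue → 73; now {71, 69, 67, 57, 53, 51}
insert 68 → {71, 69, 68, 67, 57, 53, 51}
insert 62 → {71, 69, 68, 67, 62, 57, 53, 51}
insert 50 → {71, 69, 68, 67, 62, 57, 53, 51, 50}
dequeue → 71; now {69, 68, 67, 62, 57, 53, 51, 50}
insert 74 → {74, 69, 68, 67, 62, 57, 53, 51, 50}
insert 48 → {74, 69, 68, 67, 62, 57, 53, 51, 50, 48}
dequeue → 74; now {69, 68, 67, 62, 57, 53, 51, 50, 48}
insert 82 → {82, 69, 68, 67, 62, 57, 53, 51, 50, 48}
dequeue → 82; now {69, 68, 67, 62, 57, 53, 51, 50, 48}
insert 77 → {77, 69, 68, 67, 62, 57, 53, 51, 50, 48}
insert 64 → {77, 69, 68, 67, 64, 62, 57, 53, 51, 50, 48}
dequeue → 77; now {69, 68, 67, 64, 62, 57, 53, 51, 50, 48}
dequeue → 69; now {68, 67, 64, 62, 57, 53, 51, 50, 48}
insert 59 → {68, 67, 64, 62, 59, 57, 53, 51, 50, 48}
dequeue → 68; now {67, 64, 62, 59, 57, 53, 51, 50, 48}
dequeue → 67; now {64, 62, 59, 57, 53, 51, 50, 48}

64, 62, 59, 57, 53, 51, 50, 48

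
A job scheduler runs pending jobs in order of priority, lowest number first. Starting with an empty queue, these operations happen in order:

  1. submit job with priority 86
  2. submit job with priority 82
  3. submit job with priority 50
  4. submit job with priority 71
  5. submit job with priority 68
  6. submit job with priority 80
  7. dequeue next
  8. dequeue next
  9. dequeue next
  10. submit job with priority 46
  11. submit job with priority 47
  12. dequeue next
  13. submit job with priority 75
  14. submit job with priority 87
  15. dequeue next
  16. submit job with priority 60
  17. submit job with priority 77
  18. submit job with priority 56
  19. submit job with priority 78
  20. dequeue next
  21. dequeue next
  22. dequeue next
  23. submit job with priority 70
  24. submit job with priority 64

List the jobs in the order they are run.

insert 86 → {86}
insert 82 → {82, 86}
insert 50 → {50, 82, 86}
insert 71 → {50, 71, 82, 86}
insert 68 → {50, 68, 71, 82, 86}
insert 80 → {50, 68, 71, 80, 82, 86}
dequeue next → 50; now {68, 71, 80, 82, 86}
dequeue next → 68; now {71, 80, 82, 86}
dequeue next → 71; now {80, 82, 86}
insert 46 → {46, 80, 82, 86}
insert 47 → {46, 47, 80, 82, 86}
dequeue next → 46; now {47, 80, 82, 86}
insert 75 → {47, 75, 80, 82, 86}
insert 87 → {47, 75, 80, 82, 86, 87}
dequeue next → 47; now {75, 80, 82, 86, 87}
insert 60 → {60, 75, 80, 82, 86, 87}
insert 77 → {60, 75, 77, 80, 82, 86, 87}
insert 56 → {56, 60, 75, 77, 80, 82, 86, 87}
insert 78 → {56, 60, 75, 77, 78, 80, 82, 86, 87}
dequeue next → 56; now {60, 75, 77, 78, 80, 82, 86, 87}
dequeue next → 60; now {75, 77, 78, 80, 82, 86, 87}
dequeue next → 75; now {77, 78, 80, 82, 86, 87}
insert 70 → {70, 77, 78, 80, 82, 86, 87}
insert 64 → {64, 70, 77, 78, 80, 82, 86, 87}

50, 68, 71, 46, 47, 56, 60, 75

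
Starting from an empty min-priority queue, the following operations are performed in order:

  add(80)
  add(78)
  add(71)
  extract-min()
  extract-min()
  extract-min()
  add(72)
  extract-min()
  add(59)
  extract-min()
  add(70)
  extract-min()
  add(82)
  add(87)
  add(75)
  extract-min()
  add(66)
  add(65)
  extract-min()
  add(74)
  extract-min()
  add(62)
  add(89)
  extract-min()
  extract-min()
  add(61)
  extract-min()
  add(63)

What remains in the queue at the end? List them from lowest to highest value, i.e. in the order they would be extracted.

insert 80 → {80}
insert 78 → {78, 80}
insert 71 → {71, 78, 80}
extract-min → 71; now {78, 80}
extract-min → 78; now {80}
extract-min → 80; now {}
insert 72 → {72}
extract-min → 72; now {}
insert 59 → {59}
extract-min → 59; now {}
insert 70 → {70}
extract-min → 70; now {}
insert 82 → {82}
insert 87 → {82, 87}
insert 75 → {75, 82, 87}
extract-min → 75; now {82, 87}
insert 66 → {66, 82, 87}
insert 65 → {65, 66, 82, 87}
extract-min → 65; now {66, 82, 87}
insert 74 → {66, 74, 82, 87}
extract-min → 66; now {74, 82, 87}
insert 62 → {62, 74, 82, 87}
insert 89 → {62, 74, 82, 87, 89}
extract-min → 62; now {74, 82, 87, 89}
extract-min → 74; now {82, 87, 89}
insert 61 → {61, 82, 87, 89}
extract-min → 61; now {82, 87, 89}
insert 63 → {63, 82, 87, 89}

63, 82, 87, 89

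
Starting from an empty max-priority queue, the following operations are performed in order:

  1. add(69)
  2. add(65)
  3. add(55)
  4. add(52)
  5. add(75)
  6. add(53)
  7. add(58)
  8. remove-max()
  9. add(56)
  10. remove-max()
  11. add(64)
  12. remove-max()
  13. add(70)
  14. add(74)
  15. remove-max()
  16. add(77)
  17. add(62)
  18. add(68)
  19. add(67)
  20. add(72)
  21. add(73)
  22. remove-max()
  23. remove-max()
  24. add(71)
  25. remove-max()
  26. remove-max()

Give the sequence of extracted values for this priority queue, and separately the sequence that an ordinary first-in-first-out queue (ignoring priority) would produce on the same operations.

insert 69 → {69}
insert 65 → {69, 65}
insert 55 → {69, 65, 55}
insert 52 → {69, 65, 55, 52}
insert 75 → {75, 69, 65, 55, 52}
insert 53 → {75, 69, 65, 55, 53, 52}
insert 58 → {75, 69, 65, 58, 55, 53, 52}
remove-max → 75; now {69, 65, 58, 55, 53, 52}
insert 56 → {69, 65, 58, 56, 55, 53, 52}
remove-max → 69; now {65, 58, 56, 55, 53, 52}
insert 64 → {65, 64, 58, 56, 55, 53, 52}
remove-max → 65; now {64, 58, 56, 55, 53, 52}
insert 70 → {70, 64, 58, 56, 55, 53, 52}
insert 74 → {74, 70, 64, 58, 56, 55, 53, 52}
remove-max → 74; now {70, 64, 58, 56, 55, 53, 52}
insert 77 → {77, 70, 64, 58, 56, 55, 53, 52}
insert 62 → {77, 70, 64, 62, 58, 56, 55, 53, 52}
insert 68 → {77, 70, 68, 64, 62, 58, 56, 55, 53, 52}
insert 67 → {77, 70, 68, 67, 64, 62, 58, 56, 55, 53, 52}
insert 72 → {77, 72, 70, 68, 67, 64, 62, 58, 56, 55, 53, 52}
insert 73 → {77, 73, 72, 70, 68, 67, 64, 62, 58, 56, 55, 53, 52}
remove-max → 77; now {73, 72, 70, 68, 67, 64, 62, 58, 56, 55, 53, 52}
remove-max → 73; now {72, 70, 68, 67, 64, 62, 58, 56, 55, 53, 52}
insert 71 → {72, 71, 70, 68, 67, 64, 62, 58, 56, 55, 53, 52}
remove-max → 72; now {71, 70, 68, 67, 64, 62, 58, 56, 55, 53, 52}
remove-max → 71; now {70, 68, 67, 64, 62, 58, 56, 55, 53, 52}

priority queue: [75, 69, 65, 74, 77, 73, 72, 71]; FIFO queue: 69 → 65 → 55 → 52 → 75 → 53 → 58 → 56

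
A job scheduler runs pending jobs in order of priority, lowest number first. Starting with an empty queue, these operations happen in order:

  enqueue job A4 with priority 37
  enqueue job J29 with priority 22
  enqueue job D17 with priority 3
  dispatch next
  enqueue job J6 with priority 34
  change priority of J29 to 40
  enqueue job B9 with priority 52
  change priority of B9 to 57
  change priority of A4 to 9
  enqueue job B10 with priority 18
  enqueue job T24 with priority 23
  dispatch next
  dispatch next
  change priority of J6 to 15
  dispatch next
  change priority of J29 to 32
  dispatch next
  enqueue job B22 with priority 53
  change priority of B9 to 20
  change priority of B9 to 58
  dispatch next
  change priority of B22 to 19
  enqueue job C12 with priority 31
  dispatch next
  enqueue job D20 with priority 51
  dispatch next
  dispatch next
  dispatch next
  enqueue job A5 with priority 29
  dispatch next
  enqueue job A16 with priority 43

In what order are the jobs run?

add A4 (priority 37) → {A4:37}
add J29 (priority 22) → {J29:22, A4:37}
add D17 (priority 3) → {D17:3, J29:22, A4:37}
dispatch next → D17; now {J29:22, A4:37}
add J6 (priority 34) → {J29:22, J6:34, A4:37}
update J29 to priority 40 → {J6:34, A4:37, J29:40}
add B9 (priority 52) → {J6:34, A4:37, J29:40, B9:52}
update B9 to priority 57 → {J6:34, A4:37, J29:40, B9:57}
update A4 to priority 9 → {A4:9, J6:34, J29:40, B9:57}
add B10 (priority 18) → {A4:9, B10:18, J6:34, J29:40, B9:57}
add T24 (priority 23) → {A4:9, B10:18, T24:23, J6:34, J29:40, B9:57}
dispatch next → A4; now {B10:18, T24:23, J6:34, J29:40, B9:57}
dispatch next → B10; now {T24:23, J6:34, J29:40, B9:57}
update J6 to priority 15 → {J6:15, T24:23, J29:40, B9:57}
dispatch next → J6; now {T24:23, J29:40, B9:57}
update J29 to priority 32 → {T24:23, J29:32, B9:57}
dispatch next → T24; now {J29:32, B9:57}
add B22 (priority 53) → {J29:32, B22:53, B9:57}
update B9 to priority 20 → {B9:20, J29:32, B22:53}
update B9 to priority 58 → {J29:32, B22:53, B9:58}
dispatch next → J29; now {B22:53, B9:58}
update B22 to priority 19 → {B22:19, B9:58}
add C12 (priority 31) → {B22:19, C12:31, B9:58}
dispatch next → B22; now {C12:31, B9:58}
add D20 (priority 51) → {C12:31, D20:51, B9:58}
dispatch next → C12; now {D20:51, B9:58}
dispatch next → D20; now {B9:58}
dispatch next → B9; now {}
add A5 (priority 29) → {A5:29}
dispatch next → A5; now {}
add A16 (priority 43) → {A16:43}

D17, A4, B10, J6, T24, J29, B22, C12, D20, B9, A5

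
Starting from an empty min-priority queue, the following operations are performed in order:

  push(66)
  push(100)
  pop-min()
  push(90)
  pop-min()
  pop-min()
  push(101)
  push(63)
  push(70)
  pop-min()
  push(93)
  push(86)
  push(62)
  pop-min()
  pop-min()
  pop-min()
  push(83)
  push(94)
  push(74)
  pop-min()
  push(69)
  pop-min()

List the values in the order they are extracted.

[66, 90, 100, 63, 62, 70, 86, 74, 69]

insert 66 → {66}
insert 100 → {66, 100}
pop-min → 66; now {100}
insert 90 → {90, 100}
pop-min → 90; now {100}
pop-min → 100; now {}
insert 101 → {101}
insert 63 → {63, 101}
insert 70 → {63, 70, 101}
pop-min → 63; now {70, 101}
insert 93 → {70, 93, 101}
insert 86 → {70, 86, 93, 101}
insert 62 → {62, 70, 86, 93, 101}
pop-min → 62; now {70, 86, 93, 101}
pop-min → 70; now {86, 93, 101}
pop-min → 86; now {93, 101}
insert 83 → {83, 93, 101}
insert 94 → {83, 93, 94, 101}
insert 74 → {74, 83, 93, 94, 101}
pop-min → 74; now {83, 93, 94, 101}
insert 69 → {69, 83, 93, 94, 101}
pop-min → 69; now {83, 93, 94, 101}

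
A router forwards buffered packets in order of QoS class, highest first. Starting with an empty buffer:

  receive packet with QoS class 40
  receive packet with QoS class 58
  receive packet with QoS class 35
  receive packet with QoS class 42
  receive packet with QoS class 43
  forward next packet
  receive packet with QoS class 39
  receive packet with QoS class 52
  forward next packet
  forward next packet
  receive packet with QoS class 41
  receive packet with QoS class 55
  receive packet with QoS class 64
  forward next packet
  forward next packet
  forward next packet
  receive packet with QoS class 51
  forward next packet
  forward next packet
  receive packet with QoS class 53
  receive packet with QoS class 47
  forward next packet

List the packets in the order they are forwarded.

insert 40 → {40}
insert 58 → {58, 40}
insert 35 → {58, 40, 35}
insert 42 → {58, 42, 40, 35}
insert 43 → {58, 43, 42, 40, 35}
forward next packet → 58; now {43, 42, 40, 35}
insert 39 → {43, 42, 40, 39, 35}
insert 52 → {52, 43, 42, 40, 39, 35}
forward next packet → 52; now {43, 42, 40, 39, 35}
forward next packet → 43; now {42, 40, 39, 35}
insert 41 → {42, 41, 40, 39, 35}
insert 55 → {55, 42, 41, 40, 39, 35}
insert 64 → {64, 55, 42, 41, 40, 39, 35}
forward next packet → 64; now {55, 42, 41, 40, 39, 35}
forward next packet → 55; now {42, 41, 40, 39, 35}
forward next packet → 42; now {41, 40, 39, 35}
insert 51 → {51, 41, 40, 39, 35}
forward next packet → 51; now {41, 40, 39, 35}
forward next packet → 41; now {40, 39, 35}
insert 53 → {53, 40, 39, 35}
insert 47 → {53, 47, 40, 39, 35}
forward next packet → 53; now {47, 40, 39, 35}

58 → 52 → 43 → 64 → 55 → 42 → 51 → 41 → 53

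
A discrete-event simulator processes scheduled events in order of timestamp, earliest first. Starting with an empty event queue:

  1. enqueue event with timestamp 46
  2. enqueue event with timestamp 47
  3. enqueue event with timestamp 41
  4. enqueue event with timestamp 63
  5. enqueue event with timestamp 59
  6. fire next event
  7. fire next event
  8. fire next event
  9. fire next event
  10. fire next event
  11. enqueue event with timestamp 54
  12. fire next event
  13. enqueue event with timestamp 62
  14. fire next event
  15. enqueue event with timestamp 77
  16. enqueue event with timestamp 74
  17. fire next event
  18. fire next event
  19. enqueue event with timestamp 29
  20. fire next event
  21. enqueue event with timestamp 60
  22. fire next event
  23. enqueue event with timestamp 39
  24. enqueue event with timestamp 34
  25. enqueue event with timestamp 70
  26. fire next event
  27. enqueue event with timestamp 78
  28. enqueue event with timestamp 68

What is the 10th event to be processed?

insert 46 → {46}
insert 47 → {46, 47}
insert 41 → {41, 46, 47}
insert 63 → {41, 46, 47, 63}
insert 59 → {41, 46, 47, 59, 63}
fire next event → 41; now {46, 47, 59, 63}
fire next event → 46; now {47, 59, 63}
fire next event → 47; now {59, 63}
fire next event → 59; now {63}
fire next event → 63; now {}
insert 54 → {54}
fire next event → 54; now {}
insert 62 → {62}
fire next event → 62; now {}
insert 77 → {77}
insert 74 → {74, 77}
fire next event → 74; now {77}
fire next event → 77; now {}
insert 29 → {29}
fire next event → 29; now {}
insert 60 → {60}
fire next event → 60; now {}
insert 39 → {39}
insert 34 → {34, 39}
insert 70 → {34, 39, 70}
fire next event → 34; now {39, 70}
insert 78 → {39, 70, 78}
insert 68 → {39, 68, 70, 78}

29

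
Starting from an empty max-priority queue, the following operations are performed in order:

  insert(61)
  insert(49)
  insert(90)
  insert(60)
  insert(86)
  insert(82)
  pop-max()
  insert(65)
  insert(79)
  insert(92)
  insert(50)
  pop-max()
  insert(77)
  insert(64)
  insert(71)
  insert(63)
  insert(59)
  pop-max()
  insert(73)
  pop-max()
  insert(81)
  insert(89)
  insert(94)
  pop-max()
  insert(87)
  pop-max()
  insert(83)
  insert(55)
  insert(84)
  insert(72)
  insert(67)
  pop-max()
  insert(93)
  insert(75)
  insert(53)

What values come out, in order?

[90, 92, 86, 82, 94, 89, 87]

insert 61 → {61}
insert 49 → {61, 49}
insert 90 → {90, 61, 49}
insert 60 → {90, 61, 60, 49}
insert 86 → {90, 86, 61, 60, 49}
insert 82 → {90, 86, 82, 61, 60, 49}
pop-max → 90; now {86, 82, 61, 60, 49}
insert 65 → {86, 82, 65, 61, 60, 49}
insert 79 → {86, 82, 79, 65, 61, 60, 49}
insert 92 → {92, 86, 82, 79, 65, 61, 60, 49}
insert 50 → {92, 86, 82, 79, 65, 61, 60, 50, 49}
pop-max → 92; now {86, 82, 79, 65, 61, 60, 50, 49}
insert 77 → {86, 82, 79, 77, 65, 61, 60, 50, 49}
insert 64 → {86, 82, 79, 77, 65, 64, 61, 60, 50, 49}
insert 71 → {86, 82, 79, 77, 71, 65, 64, 61, 60, 50, 49}
insert 63 → {86, 82, 79, 77, 71, 65, 64, 63, 61, 60, 50, 49}
insert 59 → {86, 82, 79, 77, 71, 65, 64, 63, 61, 60, 59, 50, 49}
pop-max → 86; now {82, 79, 77, 71, 65, 64, 63, 61, 60, 59, 50, 49}
insert 73 → {82, 79, 77, 73, 71, 65, 64, 63, 61, 60, 59, 50, 49}
pop-max → 82; now {79, 77, 73, 71, 65, 64, 63, 61, 60, 59, 50, 49}
insert 81 → {81, 79, 77, 73, 71, 65, 64, 63, 61, 60, 59, 50, 49}
insert 89 → {89, 81, 79, 77, 73, 71, 65, 64, 63, 61, 60, 59, 50, 49}
insert 94 → {94, 89, 81, 79, 77, 73, 71, 65, 64, 63, 61, 60, 59, 50, 49}
pop-max → 94; now {89, 81, 79, 77, 73, 71, 65, 64, 63, 61, 60, 59, 50, 49}
insert 87 → {89, 87, 81, 79, 77, 73, 71, 65, 64, 63, 61, 60, 59, 50, 49}
pop-max → 89; now {87, 81, 79, 77, 73, 71, 65, 64, 63, 61, 60, 59, 50, 49}
insert 83 → {87, 83, 81, 79, 77, 73, 71, 65, 64, 63, 61, 60, 59, 50, 49}
insert 55 → {87, 83, 81, 79, 77, 73, 71, 65, 64, 63, 61, 60, 59, 55, 50, 49}
insert 84 → {87, 84, 83, 81, 79, 77, 73, 71, 65, 64, 63, 61, 60, 59, 55, 50, 49}
insert 72 → {87, 84, 83, 81, 79, 77, 73, 72, 71, 65, 64, 63, 61, 60, 59, 55, 50, 49}
insert 67 → {87, 84, 83, 81, 79, 77, 73, 72, 71, 67, 65, 64, 63, 61, 60, 59, 55, 50, 49}
pop-max → 87; now {84, 83, 81, 79, 77, 73, 72, 71, 67, 65, 64, 63, 61, 60, 59, 55, 50, 49}
insert 93 → {93, 84, 83, 81, 79, 77, 73, 72, 71, 67, 65, 64, 63, 61, 60, 59, 55, 50, 49}
insert 75 → {93, 84, 83, 81, 79, 77, 75, 73, 72, 71, 67, 65, 64, 63, 61, 60, 59, 55, 50, 49}
insert 53 → {93, 84, 83, 81, 79, 77, 75, 73, 72, 71, 67, 65, 64, 63, 61, 60, 59, 55, 53, 50, 49}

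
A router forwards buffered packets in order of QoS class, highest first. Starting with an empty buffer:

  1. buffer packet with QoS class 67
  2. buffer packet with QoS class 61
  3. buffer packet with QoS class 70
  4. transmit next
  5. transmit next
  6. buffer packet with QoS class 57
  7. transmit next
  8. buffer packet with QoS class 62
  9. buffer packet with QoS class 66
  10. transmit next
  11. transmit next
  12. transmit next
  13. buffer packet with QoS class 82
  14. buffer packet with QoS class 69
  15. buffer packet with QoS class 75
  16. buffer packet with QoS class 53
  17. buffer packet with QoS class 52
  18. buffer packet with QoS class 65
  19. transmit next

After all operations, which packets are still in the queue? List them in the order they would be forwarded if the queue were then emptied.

75, 69, 65, 53, 52

insert 67 → {67}
insert 61 → {67, 61}
insert 70 → {70, 67, 61}
transmit next → 70; now {67, 61}
transmit next → 67; now {61}
insert 57 → {61, 57}
transmit next → 61; now {57}
insert 62 → {62, 57}
insert 66 → {66, 62, 57}
transmit next → 66; now {62, 57}
transmit next → 62; now {57}
transmit next → 57; now {}
insert 82 → {82}
insert 69 → {82, 69}
insert 75 → {82, 75, 69}
insert 53 → {82, 75, 69, 53}
insert 52 → {82, 75, 69, 53, 52}
insert 65 → {82, 75, 69, 65, 53, 52}
transmit next → 82; now {75, 69, 65, 53, 52}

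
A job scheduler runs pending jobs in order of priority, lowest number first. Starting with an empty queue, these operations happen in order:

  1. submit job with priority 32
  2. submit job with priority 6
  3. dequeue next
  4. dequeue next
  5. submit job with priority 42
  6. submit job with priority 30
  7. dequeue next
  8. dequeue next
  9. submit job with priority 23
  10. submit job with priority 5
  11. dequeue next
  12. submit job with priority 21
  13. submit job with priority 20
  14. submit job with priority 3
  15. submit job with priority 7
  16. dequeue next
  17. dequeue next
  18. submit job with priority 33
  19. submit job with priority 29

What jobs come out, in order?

insert 32 → {32}
insert 6 → {6, 32}
dequeue next → 6; now {32}
dequeue next → 32; now {}
insert 42 → {42}
insert 30 → {30, 42}
dequeue next → 30; now {42}
dequeue next → 42; now {}
insert 23 → {23}
insert 5 → {5, 23}
dequeue next → 5; now {23}
insert 21 → {21, 23}
insert 20 → {20, 21, 23}
insert 3 → {3, 20, 21, 23}
insert 7 → {3, 7, 20, 21, 23}
dequeue next → 3; now {7, 20, 21, 23}
dequeue next → 7; now {20, 21, 23}
insert 33 → {20, 21, 23, 33}
insert 29 → {20, 21, 23, 29, 33}

[6, 32, 30, 42, 5, 3, 7]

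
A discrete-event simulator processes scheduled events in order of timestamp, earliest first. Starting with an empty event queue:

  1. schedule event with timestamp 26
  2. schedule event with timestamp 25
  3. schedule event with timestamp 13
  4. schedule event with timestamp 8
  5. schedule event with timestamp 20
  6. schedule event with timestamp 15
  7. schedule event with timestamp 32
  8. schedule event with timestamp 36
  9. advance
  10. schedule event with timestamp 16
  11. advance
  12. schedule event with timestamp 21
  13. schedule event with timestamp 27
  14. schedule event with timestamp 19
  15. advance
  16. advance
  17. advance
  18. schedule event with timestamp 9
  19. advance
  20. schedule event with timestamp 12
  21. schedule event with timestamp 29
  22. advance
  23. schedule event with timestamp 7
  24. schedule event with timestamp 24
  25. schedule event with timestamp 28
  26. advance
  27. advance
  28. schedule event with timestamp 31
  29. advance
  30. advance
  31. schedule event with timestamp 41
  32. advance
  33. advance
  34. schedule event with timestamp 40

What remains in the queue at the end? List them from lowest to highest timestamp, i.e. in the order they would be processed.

insert 26 → {26}
insert 25 → {25, 26}
insert 13 → {13, 25, 26}
insert 8 → {8, 13, 25, 26}
insert 20 → {8, 13, 20, 25, 26}
insert 15 → {8, 13, 15, 20, 25, 26}
insert 32 → {8, 13, 15, 20, 25, 26, 32}
insert 36 → {8, 13, 15, 20, 25, 26, 32, 36}
advance → 8; now {13, 15, 20, 25, 26, 32, 36}
insert 16 → {13, 15, 16, 20, 25, 26, 32, 36}
advance → 13; now {15, 16, 20, 25, 26, 32, 36}
insert 21 → {15, 16, 20, 21, 25, 26, 32, 36}
insert 27 → {15, 16, 20, 21, 25, 26, 27, 32, 36}
insert 19 → {15, 16, 19, 20, 21, 25, 26, 27, 32, 36}
advance → 15; now {16, 19, 20, 21, 25, 26, 27, 32, 36}
advance → 16; now {19, 20, 21, 25, 26, 27, 32, 36}
advance → 19; now {20, 21, 25, 26, 27, 32, 36}
insert 9 → {9, 20, 21, 25, 26, 27, 32, 36}
advance → 9; now {20, 21, 25, 26, 27, 32, 36}
insert 12 → {12, 20, 21, 25, 26, 27, 32, 36}
insert 29 → {12, 20, 21, 25, 26, 27, 29, 32, 36}
advance → 12; now {20, 21, 25, 26, 27, 29, 32, 36}
insert 7 → {7, 20, 21, 25, 26, 27, 29, 32, 36}
insert 24 → {7, 20, 21, 24, 25, 26, 27, 29, 32, 36}
insert 28 → {7, 20, 21, 24, 25, 26, 27, 28, 29, 32, 36}
advance → 7; now {20, 21, 24, 25, 26, 27, 28, 29, 32, 36}
advance → 20; now {21, 24, 25, 26, 27, 28, 29, 32, 36}
insert 31 → {21, 24, 25, 26, 27, 28, 29, 31, 32, 36}
advance → 21; now {24, 25, 26, 27, 28, 29, 31, 32, 36}
advance → 24; now {25, 26, 27, 28, 29, 31, 32, 36}
insert 41 → {25, 26, 27, 28, 29, 31, 32, 36, 41}
advance → 25; now {26, 27, 28, 29, 31, 32, 36, 41}
advance → 26; now {27, 28, 29, 31, 32, 36, 41}
insert 40 → {27, 28, 29, 31, 32, 36, 40, 41}

[27, 28, 29, 31, 32, 36, 40, 41]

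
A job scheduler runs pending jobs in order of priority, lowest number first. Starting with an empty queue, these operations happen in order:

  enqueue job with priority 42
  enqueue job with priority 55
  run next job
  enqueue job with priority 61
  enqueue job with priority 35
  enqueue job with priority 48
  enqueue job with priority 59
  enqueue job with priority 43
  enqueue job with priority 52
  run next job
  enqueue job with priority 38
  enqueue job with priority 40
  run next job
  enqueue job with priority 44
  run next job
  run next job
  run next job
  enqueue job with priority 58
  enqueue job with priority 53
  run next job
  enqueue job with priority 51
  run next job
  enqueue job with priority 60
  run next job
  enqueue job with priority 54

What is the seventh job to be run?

insert 42 → {42}
insert 55 → {42, 55}
run next job → 42; now {55}
insert 61 → {55, 61}
insert 35 → {35, 55, 61}
insert 48 → {35, 48, 55, 61}
insert 59 → {35, 48, 55, 59, 61}
insert 43 → {35, 43, 48, 55, 59, 61}
insert 52 → {35, 43, 48, 52, 55, 59, 61}
run next job → 35; now {43, 48, 52, 55, 59, 61}
insert 38 → {38, 43, 48, 52, 55, 59, 61}
insert 40 → {38, 40, 43, 48, 52, 55, 59, 61}
run next job → 38; now {40, 43, 48, 52, 55, 59, 61}
insert 44 → {40, 43, 44, 48, 52, 55, 59, 61}
run next job → 40; now {43, 44, 48, 52, 55, 59, 61}
run next job → 43; now {44, 48, 52, 55, 59, 61}
run next job → 44; now {48, 52, 55, 59, 61}
insert 58 → {48, 52, 55, 58, 59, 61}
insert 53 → {48, 52, 53, 55, 58, 59, 61}
run next job → 48; now {52, 53, 55, 58, 59, 61}
insert 51 → {51, 52, 53, 55, 58, 59, 61}
run next job → 51; now {52, 53, 55, 58, 59, 61}
insert 60 → {52, 53, 55, 58, 59, 60, 61}
run next job → 52; now {53, 55, 58, 59, 60, 61}
insert 54 → {53, 54, 55, 58, 59, 60, 61}

48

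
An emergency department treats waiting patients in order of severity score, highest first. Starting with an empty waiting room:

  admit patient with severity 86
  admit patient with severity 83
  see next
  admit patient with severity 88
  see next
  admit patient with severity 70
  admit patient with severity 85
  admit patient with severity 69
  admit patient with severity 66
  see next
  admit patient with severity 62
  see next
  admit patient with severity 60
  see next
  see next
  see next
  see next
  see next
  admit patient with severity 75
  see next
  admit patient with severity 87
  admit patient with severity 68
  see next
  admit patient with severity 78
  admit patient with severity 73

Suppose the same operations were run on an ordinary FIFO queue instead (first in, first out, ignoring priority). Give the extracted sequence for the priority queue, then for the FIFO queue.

priority queue: 86, 88, 85, 83, 70, 69, 66, 62, 60, 75, 87; FIFO queue: 86, 83, 88, 70, 85, 69, 66, 62, 60, 75, 87

insert 86 → {86}
insert 83 → {86, 83}
see next → 86; now {83}
insert 88 → {88, 83}
see next → 88; now {83}
insert 70 → {83, 70}
insert 85 → {85, 83, 70}
insert 69 → {85, 83, 70, 69}
insert 66 → {85, 83, 70, 69, 66}
see next → 85; now {83, 70, 69, 66}
insert 62 → {83, 70, 69, 66, 62}
see next → 83; now {70, 69, 66, 62}
insert 60 → {70, 69, 66, 62, 60}
see next → 70; now {69, 66, 62, 60}
see next → 69; now {66, 62, 60}
see next → 66; now {62, 60}
see next → 62; now {60}
see next → 60; now {}
insert 75 → {75}
see next → 75; now {}
insert 87 → {87}
insert 68 → {87, 68}
see next → 87; now {68}
insert 78 → {78, 68}
insert 73 → {78, 73, 68}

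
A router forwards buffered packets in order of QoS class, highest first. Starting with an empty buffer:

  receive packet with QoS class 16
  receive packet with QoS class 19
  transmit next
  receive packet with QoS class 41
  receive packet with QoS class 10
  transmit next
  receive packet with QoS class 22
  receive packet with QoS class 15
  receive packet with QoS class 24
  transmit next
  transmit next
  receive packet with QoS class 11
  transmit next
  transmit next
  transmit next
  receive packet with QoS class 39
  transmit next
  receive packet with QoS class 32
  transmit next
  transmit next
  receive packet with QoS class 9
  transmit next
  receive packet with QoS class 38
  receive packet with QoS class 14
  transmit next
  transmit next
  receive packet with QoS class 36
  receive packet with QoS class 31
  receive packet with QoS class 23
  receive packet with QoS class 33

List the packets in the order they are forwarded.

[19, 41, 24, 22, 16, 15, 11, 39, 32, 10, 9, 38, 14]

insert 16 → {16}
insert 19 → {19, 16}
transmit next → 19; now {16}
insert 41 → {41, 16}
insert 10 → {41, 16, 10}
transmit next → 41; now {16, 10}
insert 22 → {22, 16, 10}
insert 15 → {22, 16, 15, 10}
insert 24 → {24, 22, 16, 15, 10}
transmit next → 24; now {22, 16, 15, 10}
transmit next → 22; now {16, 15, 10}
insert 11 → {16, 15, 11, 10}
transmit next → 16; now {15, 11, 10}
transmit next → 15; now {11, 10}
transmit next → 11; now {10}
insert 39 → {39, 10}
transmit next → 39; now {10}
insert 32 → {32, 10}
transmit next → 32; now {10}
transmit next → 10; now {}
insert 9 → {9}
transmit next → 9; now {}
insert 38 → {38}
insert 14 → {38, 14}
transmit next → 38; now {14}
transmit next → 14; now {}
insert 36 → {36}
insert 31 → {36, 31}
insert 23 → {36, 31, 23}
insert 33 → {36, 33, 31, 23}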